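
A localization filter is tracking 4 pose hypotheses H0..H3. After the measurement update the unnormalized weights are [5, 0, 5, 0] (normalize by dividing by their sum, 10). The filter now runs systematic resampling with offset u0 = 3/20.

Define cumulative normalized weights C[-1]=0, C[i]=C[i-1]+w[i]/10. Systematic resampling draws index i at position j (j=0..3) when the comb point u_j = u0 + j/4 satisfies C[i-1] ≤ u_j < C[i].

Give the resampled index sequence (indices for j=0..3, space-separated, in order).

C = [1/2, 1/2, 1, 1]
j=0: u_0=3/20 ∈ [0, 1/2) → index 0
j=1: u_1=2/5 ∈ [0, 1/2) → index 0
j=2: u_2=13/20 ∈ [1/2, 1) → index 2
j=3: u_3=9/10 ∈ [1/2, 1) → index 2

0 0 2 2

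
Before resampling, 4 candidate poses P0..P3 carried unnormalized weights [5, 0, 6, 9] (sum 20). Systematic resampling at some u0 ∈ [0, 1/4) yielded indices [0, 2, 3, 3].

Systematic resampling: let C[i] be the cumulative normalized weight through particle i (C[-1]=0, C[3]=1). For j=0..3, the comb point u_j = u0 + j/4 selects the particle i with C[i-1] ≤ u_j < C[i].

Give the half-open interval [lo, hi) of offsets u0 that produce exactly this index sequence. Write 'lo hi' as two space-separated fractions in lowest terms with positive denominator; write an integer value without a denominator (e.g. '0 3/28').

1/20 1/4

C = [1/4, 1/4, 11/20, 1]
j=0 picked index 0: u0 ∈ [0, 1/4)
j=1 picked index 2: u0 ∈ [0, 3/10)
j=2 picked index 3: u0 ∈ [1/20, 1/2)
j=3 picked index 3: u0 ∈ [-1/5, 1/4)
intersection: [1/20, 1/4)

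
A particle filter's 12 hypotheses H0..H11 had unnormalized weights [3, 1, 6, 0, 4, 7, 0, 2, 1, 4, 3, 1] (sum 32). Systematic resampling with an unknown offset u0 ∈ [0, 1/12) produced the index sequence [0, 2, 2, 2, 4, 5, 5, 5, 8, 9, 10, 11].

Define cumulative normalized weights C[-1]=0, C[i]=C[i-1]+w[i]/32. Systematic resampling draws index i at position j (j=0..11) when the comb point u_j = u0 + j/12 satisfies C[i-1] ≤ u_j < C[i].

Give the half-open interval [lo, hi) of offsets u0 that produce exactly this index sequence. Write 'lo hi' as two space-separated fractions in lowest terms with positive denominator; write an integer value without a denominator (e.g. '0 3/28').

C = [3/32, 1/8, 5/16, 5/16, 7/16, 21/32, 21/32, 23/32, 3/4, 7/8, 31/32, 1]
j=0 picked index 0: u0 ∈ [0, 3/32)
j=1 picked index 2: u0 ∈ [1/24, 11/48)
j=2 picked index 2: u0 ∈ [-1/24, 7/48)
j=3 picked index 2: u0 ∈ [-1/8, 1/16)
j=4 picked index 4: u0 ∈ [-1/48, 5/48)
j=5 picked index 5: u0 ∈ [1/48, 23/96)
j=6 picked index 5: u0 ∈ [-1/16, 5/32)
j=7 picked index 5: u0 ∈ [-7/48, 7/96)
j=8 picked index 8: u0 ∈ [5/96, 1/12)
j=9 picked index 9: u0 ∈ [0, 1/8)
j=10 picked index 10: u0 ∈ [1/24, 13/96)
j=11 picked index 11: u0 ∈ [5/96, 1/12)
intersection: [5/96, 1/16)

5/96 1/16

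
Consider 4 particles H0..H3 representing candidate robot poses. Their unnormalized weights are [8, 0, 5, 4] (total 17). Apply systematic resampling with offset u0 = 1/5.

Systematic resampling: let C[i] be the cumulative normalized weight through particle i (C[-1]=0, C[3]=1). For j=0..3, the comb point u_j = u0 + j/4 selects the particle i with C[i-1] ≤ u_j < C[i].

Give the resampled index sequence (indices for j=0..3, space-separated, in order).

0 0 2 3

C = [8/17, 8/17, 13/17, 1]
j=0: u_0=1/5 ∈ [0, 8/17) → index 0
j=1: u_1=9/20 ∈ [0, 8/17) → index 0
j=2: u_2=7/10 ∈ [8/17, 13/17) → index 2
j=3: u_3=19/20 ∈ [13/17, 1) → index 3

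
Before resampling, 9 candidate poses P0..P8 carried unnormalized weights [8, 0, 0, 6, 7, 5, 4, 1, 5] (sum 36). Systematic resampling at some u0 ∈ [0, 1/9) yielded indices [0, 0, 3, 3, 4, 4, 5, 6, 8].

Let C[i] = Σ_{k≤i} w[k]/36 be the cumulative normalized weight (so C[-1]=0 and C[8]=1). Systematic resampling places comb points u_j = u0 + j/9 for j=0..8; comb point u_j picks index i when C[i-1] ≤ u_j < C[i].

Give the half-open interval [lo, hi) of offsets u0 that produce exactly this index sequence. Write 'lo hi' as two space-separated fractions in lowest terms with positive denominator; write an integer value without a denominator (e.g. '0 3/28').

0 1/36

C = [2/9, 2/9, 2/9, 7/18, 7/12, 13/18, 5/6, 31/36, 1]
j=0 picked index 0: u0 ∈ [0, 2/9)
j=1 picked index 0: u0 ∈ [-1/9, 1/9)
j=2 picked index 3: u0 ∈ [0, 1/6)
j=3 picked index 3: u0 ∈ [-1/9, 1/18)
j=4 picked index 4: u0 ∈ [-1/18, 5/36)
j=5 picked index 4: u0 ∈ [-1/6, 1/36)
j=6 picked index 5: u0 ∈ [-1/12, 1/18)
j=7 picked index 6: u0 ∈ [-1/18, 1/18)
j=8 picked index 8: u0 ∈ [-1/36, 1/9)
intersection: [0, 1/36)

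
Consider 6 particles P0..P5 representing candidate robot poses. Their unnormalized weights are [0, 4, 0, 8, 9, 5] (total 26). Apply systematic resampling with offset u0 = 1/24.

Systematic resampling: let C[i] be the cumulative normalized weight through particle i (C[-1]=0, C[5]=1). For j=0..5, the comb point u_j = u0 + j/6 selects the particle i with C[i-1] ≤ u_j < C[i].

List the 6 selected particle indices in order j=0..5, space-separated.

1 3 3 4 4 5

C = [0, 2/13, 2/13, 6/13, 21/26, 1]
j=0: u_0=1/24 ∈ [0, 2/13) → index 1
j=1: u_1=5/24 ∈ [2/13, 6/13) → index 3
j=2: u_2=3/8 ∈ [2/13, 6/13) → index 3
j=3: u_3=13/24 ∈ [6/13, 21/26) → index 4
j=4: u_4=17/24 ∈ [6/13, 21/26) → index 4
j=5: u_5=7/8 ∈ [21/26, 1) → index 5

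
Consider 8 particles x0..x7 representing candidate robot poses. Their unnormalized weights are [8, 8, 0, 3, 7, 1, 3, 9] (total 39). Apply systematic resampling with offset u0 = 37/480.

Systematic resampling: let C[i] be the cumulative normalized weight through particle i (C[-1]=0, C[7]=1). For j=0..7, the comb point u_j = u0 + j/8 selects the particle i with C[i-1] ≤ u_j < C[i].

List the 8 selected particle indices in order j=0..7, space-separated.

0 0 1 3 4 6 7 7

C = [8/39, 16/39, 16/39, 19/39, 2/3, 9/13, 10/13, 1]
j=0: u_0=37/480 ∈ [0, 8/39) → index 0
j=1: u_1=97/480 ∈ [0, 8/39) → index 0
j=2: u_2=157/480 ∈ [8/39, 16/39) → index 1
j=3: u_3=217/480 ∈ [16/39, 19/39) → index 3
j=4: u_4=277/480 ∈ [19/39, 2/3) → index 4
j=5: u_5=337/480 ∈ [9/13, 10/13) → index 6
j=6: u_6=397/480 ∈ [10/13, 1) → index 7
j=7: u_7=457/480 ∈ [10/13, 1) → index 7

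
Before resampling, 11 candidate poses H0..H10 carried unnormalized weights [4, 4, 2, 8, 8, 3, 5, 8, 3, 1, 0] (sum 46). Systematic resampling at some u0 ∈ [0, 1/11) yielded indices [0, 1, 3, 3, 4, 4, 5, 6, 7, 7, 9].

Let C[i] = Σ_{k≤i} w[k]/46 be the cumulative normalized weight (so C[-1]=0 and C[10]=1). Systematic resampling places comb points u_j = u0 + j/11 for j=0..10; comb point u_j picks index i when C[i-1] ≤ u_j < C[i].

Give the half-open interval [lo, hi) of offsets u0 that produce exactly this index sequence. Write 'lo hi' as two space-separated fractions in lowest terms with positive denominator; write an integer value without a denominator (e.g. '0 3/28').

C = [2/23, 4/23, 5/23, 9/23, 13/23, 29/46, 17/23, 21/23, 45/46, 1, 1]
j=0 picked index 0: u0 ∈ [0, 2/23)
j=1 picked index 1: u0 ∈ [-1/253, 21/253)
j=2 picked index 3: u0 ∈ [9/253, 53/253)
j=3 picked index 3: u0 ∈ [-14/253, 30/253)
j=4 picked index 4: u0 ∈ [7/253, 51/253)
j=5 picked index 4: u0 ∈ [-16/253, 28/253)
j=6 picked index 5: u0 ∈ [5/253, 43/506)
j=7 picked index 6: u0 ∈ [-3/506, 26/253)
j=8 picked index 7: u0 ∈ [3/253, 47/253)
j=9 picked index 7: u0 ∈ [-20/253, 24/253)
j=10 picked index 9: u0 ∈ [35/506, 1/11)
intersection: [35/506, 21/253)

35/506 21/253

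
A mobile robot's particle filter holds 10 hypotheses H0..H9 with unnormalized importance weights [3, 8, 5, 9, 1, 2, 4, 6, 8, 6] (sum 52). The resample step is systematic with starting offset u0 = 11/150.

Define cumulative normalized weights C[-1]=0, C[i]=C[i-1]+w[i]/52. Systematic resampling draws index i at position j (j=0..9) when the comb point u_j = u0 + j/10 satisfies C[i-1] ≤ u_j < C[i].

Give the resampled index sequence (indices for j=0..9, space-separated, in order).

1 1 2 3 3 6 7 8 8 9

C = [3/52, 11/52, 4/13, 25/52, 1/2, 7/13, 8/13, 19/26, 23/26, 1]
j=0: u_0=11/150 ∈ [3/52, 11/52) → index 1
j=1: u_1=13/75 ∈ [3/52, 11/52) → index 1
j=2: u_2=41/150 ∈ [11/52, 4/13) → index 2
j=3: u_3=28/75 ∈ [4/13, 25/52) → index 3
j=4: u_4=71/150 ∈ [4/13, 25/52) → index 3
j=5: u_5=43/75 ∈ [7/13, 8/13) → index 6
j=6: u_6=101/150 ∈ [8/13, 19/26) → index 7
j=7: u_7=58/75 ∈ [19/26, 23/26) → index 8
j=8: u_8=131/150 ∈ [19/26, 23/26) → index 8
j=9: u_9=73/75 ∈ [23/26, 1) → index 9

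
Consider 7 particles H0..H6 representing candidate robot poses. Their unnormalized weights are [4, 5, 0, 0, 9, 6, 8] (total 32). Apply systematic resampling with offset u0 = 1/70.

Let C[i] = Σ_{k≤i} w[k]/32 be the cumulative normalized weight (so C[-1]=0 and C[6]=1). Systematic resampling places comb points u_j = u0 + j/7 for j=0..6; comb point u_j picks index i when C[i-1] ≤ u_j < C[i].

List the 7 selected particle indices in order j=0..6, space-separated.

C = [1/8, 9/32, 9/32, 9/32, 9/16, 3/4, 1]
j=0: u_0=1/70 ∈ [0, 1/8) → index 0
j=1: u_1=11/70 ∈ [1/8, 9/32) → index 1
j=2: u_2=3/10 ∈ [9/32, 9/16) → index 4
j=3: u_3=31/70 ∈ [9/32, 9/16) → index 4
j=4: u_4=41/70 ∈ [9/16, 3/4) → index 5
j=5: u_5=51/70 ∈ [9/16, 3/4) → index 5
j=6: u_6=61/70 ∈ [3/4, 1) → index 6

0 1 4 4 5 5 6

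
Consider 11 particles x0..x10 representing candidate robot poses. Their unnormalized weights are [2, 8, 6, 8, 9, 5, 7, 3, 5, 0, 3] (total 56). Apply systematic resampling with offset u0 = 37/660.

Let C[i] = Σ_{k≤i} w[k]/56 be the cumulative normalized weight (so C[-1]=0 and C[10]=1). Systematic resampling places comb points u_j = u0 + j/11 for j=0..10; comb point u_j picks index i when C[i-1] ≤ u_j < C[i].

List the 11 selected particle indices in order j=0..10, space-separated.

1 1 2 3 3 4 5 6 6 8 10

C = [1/28, 5/28, 2/7, 3/7, 33/56, 19/28, 45/56, 6/7, 53/56, 53/56, 1]
j=0: u_0=37/660 ∈ [1/28, 5/28) → index 1
j=1: u_1=97/660 ∈ [1/28, 5/28) → index 1
j=2: u_2=157/660 ∈ [5/28, 2/7) → index 2
j=3: u_3=217/660 ∈ [2/7, 3/7) → index 3
j=4: u_4=277/660 ∈ [2/7, 3/7) → index 3
j=5: u_5=337/660 ∈ [3/7, 33/56) → index 4
j=6: u_6=397/660 ∈ [33/56, 19/28) → index 5
j=7: u_7=457/660 ∈ [19/28, 45/56) → index 6
j=8: u_8=47/60 ∈ [19/28, 45/56) → index 6
j=9: u_9=577/660 ∈ [6/7, 53/56) → index 8
j=10: u_10=637/660 ∈ [53/56, 1) → index 10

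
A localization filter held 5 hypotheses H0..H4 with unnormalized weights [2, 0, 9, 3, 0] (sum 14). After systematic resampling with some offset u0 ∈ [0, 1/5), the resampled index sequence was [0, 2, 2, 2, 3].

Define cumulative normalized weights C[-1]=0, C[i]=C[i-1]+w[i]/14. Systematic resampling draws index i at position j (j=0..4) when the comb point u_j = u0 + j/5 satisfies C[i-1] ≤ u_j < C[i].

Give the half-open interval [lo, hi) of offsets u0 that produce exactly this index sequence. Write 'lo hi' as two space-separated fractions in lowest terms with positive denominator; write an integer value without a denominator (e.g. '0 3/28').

0 1/7

C = [1/7, 1/7, 11/14, 1, 1]
j=0 picked index 0: u0 ∈ [0, 1/7)
j=1 picked index 2: u0 ∈ [-2/35, 41/70)
j=2 picked index 2: u0 ∈ [-9/35, 27/70)
j=3 picked index 2: u0 ∈ [-16/35, 13/70)
j=4 picked index 3: u0 ∈ [-1/70, 1/5)
intersection: [0, 1/7)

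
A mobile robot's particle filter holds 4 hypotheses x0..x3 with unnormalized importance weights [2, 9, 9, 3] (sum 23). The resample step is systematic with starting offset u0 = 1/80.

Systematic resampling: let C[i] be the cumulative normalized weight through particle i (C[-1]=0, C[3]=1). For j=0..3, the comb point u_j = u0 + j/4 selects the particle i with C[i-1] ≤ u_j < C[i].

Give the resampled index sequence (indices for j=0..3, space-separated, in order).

C = [2/23, 11/23, 20/23, 1]
j=0: u_0=1/80 ∈ [0, 2/23) → index 0
j=1: u_1=21/80 ∈ [2/23, 11/23) → index 1
j=2: u_2=41/80 ∈ [11/23, 20/23) → index 2
j=3: u_3=61/80 ∈ [11/23, 20/23) → index 2

0 1 2 2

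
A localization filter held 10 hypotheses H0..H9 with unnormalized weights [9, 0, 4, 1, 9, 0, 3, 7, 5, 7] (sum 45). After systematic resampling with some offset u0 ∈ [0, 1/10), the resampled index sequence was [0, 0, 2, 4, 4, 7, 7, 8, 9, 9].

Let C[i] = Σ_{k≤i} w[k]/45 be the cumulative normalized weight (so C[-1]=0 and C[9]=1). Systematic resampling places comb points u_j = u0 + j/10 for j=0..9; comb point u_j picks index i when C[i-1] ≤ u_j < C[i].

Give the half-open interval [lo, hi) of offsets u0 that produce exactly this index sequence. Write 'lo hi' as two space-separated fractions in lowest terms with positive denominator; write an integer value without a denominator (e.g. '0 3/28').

C = [1/5, 1/5, 13/45, 14/45, 23/45, 23/45, 26/45, 11/15, 38/45, 1]
j=0 picked index 0: u0 ∈ [0, 1/5)
j=1 picked index 0: u0 ∈ [-1/10, 1/10)
j=2 picked index 2: u0 ∈ [0, 4/45)
j=3 picked index 4: u0 ∈ [1/90, 19/90)
j=4 picked index 4: u0 ∈ [-4/45, 1/9)
j=5 picked index 7: u0 ∈ [7/90, 7/30)
j=6 picked index 7: u0 ∈ [-1/45, 2/15)
j=7 picked index 8: u0 ∈ [1/30, 13/90)
j=8 picked index 9: u0 ∈ [2/45, 1/5)
j=9 picked index 9: u0 ∈ [-1/18, 1/10)
intersection: [7/90, 4/45)

7/90 4/45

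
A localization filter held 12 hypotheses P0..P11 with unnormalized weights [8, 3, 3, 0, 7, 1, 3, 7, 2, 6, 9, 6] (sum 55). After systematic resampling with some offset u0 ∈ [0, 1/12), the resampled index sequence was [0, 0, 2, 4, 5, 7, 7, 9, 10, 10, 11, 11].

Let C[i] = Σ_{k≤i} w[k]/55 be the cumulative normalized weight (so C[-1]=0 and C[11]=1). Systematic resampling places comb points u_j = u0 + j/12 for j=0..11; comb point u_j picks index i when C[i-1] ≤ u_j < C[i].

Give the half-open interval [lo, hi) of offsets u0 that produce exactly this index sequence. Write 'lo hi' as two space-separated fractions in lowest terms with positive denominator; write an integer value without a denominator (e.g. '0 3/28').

2/33 41/660

C = [8/55, 1/5, 14/55, 14/55, 21/55, 2/5, 5/11, 32/55, 34/55, 8/11, 49/55, 1]
j=0 picked index 0: u0 ∈ [0, 8/55)
j=1 picked index 0: u0 ∈ [-1/12, 41/660)
j=2 picked index 2: u0 ∈ [1/30, 29/330)
j=3 picked index 4: u0 ∈ [1/220, 29/220)
j=4 picked index 5: u0 ∈ [8/165, 1/15)
j=5 picked index 7: u0 ∈ [5/132, 109/660)
j=6 picked index 7: u0 ∈ [-1/22, 9/110)
j=7 picked index 9: u0 ∈ [23/660, 19/132)
j=8 picked index 10: u0 ∈ [2/33, 37/165)
j=9 picked index 10: u0 ∈ [-1/44, 31/220)
j=10 picked index 11: u0 ∈ [19/330, 1/6)
j=11 picked index 11: u0 ∈ [-17/660, 1/12)
intersection: [2/33, 41/660)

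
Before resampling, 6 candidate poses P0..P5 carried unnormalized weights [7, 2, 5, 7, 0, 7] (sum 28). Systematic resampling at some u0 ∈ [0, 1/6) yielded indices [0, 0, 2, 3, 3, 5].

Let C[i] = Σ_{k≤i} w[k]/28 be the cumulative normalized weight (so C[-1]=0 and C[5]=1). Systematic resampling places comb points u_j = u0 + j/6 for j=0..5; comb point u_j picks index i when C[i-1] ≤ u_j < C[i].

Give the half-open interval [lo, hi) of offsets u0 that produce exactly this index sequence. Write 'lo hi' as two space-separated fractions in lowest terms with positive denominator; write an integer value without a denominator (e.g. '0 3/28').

C = [1/4, 9/28, 1/2, 3/4, 3/4, 1]
j=0 picked index 0: u0 ∈ [0, 1/4)
j=1 picked index 0: u0 ∈ [-1/6, 1/12)
j=2 picked index 2: u0 ∈ [-1/84, 1/6)
j=3 picked index 3: u0 ∈ [0, 1/4)
j=4 picked index 3: u0 ∈ [-1/6, 1/12)
j=5 picked index 5: u0 ∈ [-1/12, 1/6)
intersection: [0, 1/12)

0 1/12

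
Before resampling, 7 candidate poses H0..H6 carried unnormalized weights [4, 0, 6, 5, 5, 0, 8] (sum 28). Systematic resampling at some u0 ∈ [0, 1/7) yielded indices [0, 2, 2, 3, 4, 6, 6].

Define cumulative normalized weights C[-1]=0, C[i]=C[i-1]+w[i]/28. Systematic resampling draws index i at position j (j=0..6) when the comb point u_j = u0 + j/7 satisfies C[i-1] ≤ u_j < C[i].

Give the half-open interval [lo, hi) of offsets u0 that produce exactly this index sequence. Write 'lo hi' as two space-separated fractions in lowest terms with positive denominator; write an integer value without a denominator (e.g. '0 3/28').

0 1/14

C = [1/7, 1/7, 5/14, 15/28, 5/7, 5/7, 1]
j=0 picked index 0: u0 ∈ [0, 1/7)
j=1 picked index 2: u0 ∈ [0, 3/14)
j=2 picked index 2: u0 ∈ [-1/7, 1/14)
j=3 picked index 3: u0 ∈ [-1/14, 3/28)
j=4 picked index 4: u0 ∈ [-1/28, 1/7)
j=5 picked index 6: u0 ∈ [0, 2/7)
j=6 picked index 6: u0 ∈ [-1/7, 1/7)
intersection: [0, 1/14)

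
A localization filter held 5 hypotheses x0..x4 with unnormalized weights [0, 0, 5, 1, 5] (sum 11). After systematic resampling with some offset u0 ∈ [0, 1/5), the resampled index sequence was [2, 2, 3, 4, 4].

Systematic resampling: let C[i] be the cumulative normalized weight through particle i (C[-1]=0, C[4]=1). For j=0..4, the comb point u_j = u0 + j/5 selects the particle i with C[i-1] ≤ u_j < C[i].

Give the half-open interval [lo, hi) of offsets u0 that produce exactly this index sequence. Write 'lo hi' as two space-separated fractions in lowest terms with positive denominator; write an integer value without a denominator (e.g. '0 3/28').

3/55 8/55

C = [0, 0, 5/11, 6/11, 1]
j=0 picked index 2: u0 ∈ [0, 5/11)
j=1 picked index 2: u0 ∈ [-1/5, 14/55)
j=2 picked index 3: u0 ∈ [3/55, 8/55)
j=3 picked index 4: u0 ∈ [-3/55, 2/5)
j=4 picked index 4: u0 ∈ [-14/55, 1/5)
intersection: [3/55, 8/55)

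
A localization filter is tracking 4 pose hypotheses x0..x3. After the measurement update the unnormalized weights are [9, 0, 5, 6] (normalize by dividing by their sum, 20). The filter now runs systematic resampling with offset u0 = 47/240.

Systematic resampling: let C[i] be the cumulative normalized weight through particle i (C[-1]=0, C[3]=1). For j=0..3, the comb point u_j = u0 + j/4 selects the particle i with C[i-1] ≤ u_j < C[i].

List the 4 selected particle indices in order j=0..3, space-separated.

0 0 2 3

C = [9/20, 9/20, 7/10, 1]
j=0: u_0=47/240 ∈ [0, 9/20) → index 0
j=1: u_1=107/240 ∈ [0, 9/20) → index 0
j=2: u_2=167/240 ∈ [9/20, 7/10) → index 2
j=3: u_3=227/240 ∈ [7/10, 1) → index 3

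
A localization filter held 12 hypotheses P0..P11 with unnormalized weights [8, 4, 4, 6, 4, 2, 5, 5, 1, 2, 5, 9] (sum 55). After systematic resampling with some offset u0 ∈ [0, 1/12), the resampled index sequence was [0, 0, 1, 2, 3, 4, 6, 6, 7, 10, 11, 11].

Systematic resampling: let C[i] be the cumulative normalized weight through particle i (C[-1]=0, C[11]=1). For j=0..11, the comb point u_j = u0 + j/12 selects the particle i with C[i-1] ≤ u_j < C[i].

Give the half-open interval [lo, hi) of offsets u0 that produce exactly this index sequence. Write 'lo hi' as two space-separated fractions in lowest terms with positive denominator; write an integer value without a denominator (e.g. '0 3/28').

1/110 1/60

C = [8/55, 12/55, 16/55, 2/5, 26/55, 28/55, 3/5, 38/55, 39/55, 41/55, 46/55, 1]
j=0 picked index 0: u0 ∈ [0, 8/55)
j=1 picked index 0: u0 ∈ [-1/12, 41/660)
j=2 picked index 1: u0 ∈ [-7/330, 17/330)
j=3 picked index 2: u0 ∈ [-7/220, 9/220)
j=4 picked index 3: u0 ∈ [-7/165, 1/15)
j=5 picked index 4: u0 ∈ [-1/60, 37/660)
j=6 picked index 6: u0 ∈ [1/110, 1/10)
j=7 picked index 6: u0 ∈ [-49/660, 1/60)
j=8 picked index 7: u0 ∈ [-1/15, 4/165)
j=9 picked index 10: u0 ∈ [-1/220, 19/220)
j=10 picked index 11: u0 ∈ [1/330, 1/6)
j=11 picked index 11: u0 ∈ [-53/660, 1/12)
intersection: [1/110, 1/60)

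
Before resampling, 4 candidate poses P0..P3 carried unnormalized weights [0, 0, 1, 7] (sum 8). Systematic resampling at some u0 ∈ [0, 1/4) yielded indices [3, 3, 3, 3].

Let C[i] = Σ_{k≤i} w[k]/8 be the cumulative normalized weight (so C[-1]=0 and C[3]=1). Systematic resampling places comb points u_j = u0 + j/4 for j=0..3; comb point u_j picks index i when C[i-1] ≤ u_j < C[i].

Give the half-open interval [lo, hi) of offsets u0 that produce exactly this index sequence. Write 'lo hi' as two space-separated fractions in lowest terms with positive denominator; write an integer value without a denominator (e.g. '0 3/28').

C = [0, 0, 1/8, 1]
j=0 picked index 3: u0 ∈ [1/8, 1)
j=1 picked index 3: u0 ∈ [-1/8, 3/4)
j=2 picked index 3: u0 ∈ [-3/8, 1/2)
j=3 picked index 3: u0 ∈ [-5/8, 1/4)
intersection: [1/8, 1/4)

1/8 1/4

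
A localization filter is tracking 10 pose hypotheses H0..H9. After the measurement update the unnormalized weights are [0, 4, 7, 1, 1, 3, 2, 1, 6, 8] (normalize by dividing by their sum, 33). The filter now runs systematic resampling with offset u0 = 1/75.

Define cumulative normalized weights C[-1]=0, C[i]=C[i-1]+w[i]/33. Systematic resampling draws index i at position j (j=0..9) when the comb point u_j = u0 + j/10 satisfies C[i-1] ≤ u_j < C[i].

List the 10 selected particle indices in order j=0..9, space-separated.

1 1 2 2 5 6 8 8 9 9

C = [0, 4/33, 1/3, 4/11, 13/33, 16/33, 6/11, 19/33, 25/33, 1]
j=0: u_0=1/75 ∈ [0, 4/33) → index 1
j=1: u_1=17/150 ∈ [0, 4/33) → index 1
j=2: u_2=16/75 ∈ [4/33, 1/3) → index 2
j=3: u_3=47/150 ∈ [4/33, 1/3) → index 2
j=4: u_4=31/75 ∈ [13/33, 16/33) → index 5
j=5: u_5=77/150 ∈ [16/33, 6/11) → index 6
j=6: u_6=46/75 ∈ [19/33, 25/33) → index 8
j=7: u_7=107/150 ∈ [19/33, 25/33) → index 8
j=8: u_8=61/75 ∈ [25/33, 1) → index 9
j=9: u_9=137/150 ∈ [25/33, 1) → index 9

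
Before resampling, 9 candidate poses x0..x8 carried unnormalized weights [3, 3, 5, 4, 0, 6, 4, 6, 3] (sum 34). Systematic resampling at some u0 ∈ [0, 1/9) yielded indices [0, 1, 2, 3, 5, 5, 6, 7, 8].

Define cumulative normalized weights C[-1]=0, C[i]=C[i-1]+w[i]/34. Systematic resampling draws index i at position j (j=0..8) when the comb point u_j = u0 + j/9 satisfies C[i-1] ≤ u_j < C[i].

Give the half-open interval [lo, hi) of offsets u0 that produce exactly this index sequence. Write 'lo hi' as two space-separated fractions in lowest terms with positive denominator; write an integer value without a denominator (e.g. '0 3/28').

7/306 19/306

C = [3/34, 3/17, 11/34, 15/34, 15/34, 21/34, 25/34, 31/34, 1]
j=0 picked index 0: u0 ∈ [0, 3/34)
j=1 picked index 1: u0 ∈ [-7/306, 10/153)
j=2 picked index 2: u0 ∈ [-7/153, 31/306)
j=3 picked index 3: u0 ∈ [-1/102, 11/102)
j=4 picked index 5: u0 ∈ [-1/306, 53/306)
j=5 picked index 5: u0 ∈ [-35/306, 19/306)
j=6 picked index 6: u0 ∈ [-5/102, 7/102)
j=7 picked index 7: u0 ∈ [-13/306, 41/306)
j=8 picked index 8: u0 ∈ [7/306, 1/9)
intersection: [7/306, 19/306)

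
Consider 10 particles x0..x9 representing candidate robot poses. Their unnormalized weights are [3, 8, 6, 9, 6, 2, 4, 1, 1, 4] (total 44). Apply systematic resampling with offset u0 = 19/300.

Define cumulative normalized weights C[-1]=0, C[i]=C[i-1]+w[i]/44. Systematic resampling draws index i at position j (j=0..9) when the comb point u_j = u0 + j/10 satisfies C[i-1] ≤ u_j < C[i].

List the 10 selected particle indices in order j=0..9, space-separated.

C = [3/44, 1/4, 17/44, 13/22, 8/11, 17/22, 19/22, 39/44, 10/11, 1]
j=0: u_0=19/300 ∈ [0, 3/44) → index 0
j=1: u_1=49/300 ∈ [3/44, 1/4) → index 1
j=2: u_2=79/300 ∈ [1/4, 17/44) → index 2
j=3: u_3=109/300 ∈ [1/4, 17/44) → index 2
j=4: u_4=139/300 ∈ [17/44, 13/22) → index 3
j=5: u_5=169/300 ∈ [17/44, 13/22) → index 3
j=6: u_6=199/300 ∈ [13/22, 8/11) → index 4
j=7: u_7=229/300 ∈ [8/11, 17/22) → index 5
j=8: u_8=259/300 ∈ [17/22, 19/22) → index 6
j=9: u_9=289/300 ∈ [10/11, 1) → index 9

0 1 2 2 3 3 4 5 6 9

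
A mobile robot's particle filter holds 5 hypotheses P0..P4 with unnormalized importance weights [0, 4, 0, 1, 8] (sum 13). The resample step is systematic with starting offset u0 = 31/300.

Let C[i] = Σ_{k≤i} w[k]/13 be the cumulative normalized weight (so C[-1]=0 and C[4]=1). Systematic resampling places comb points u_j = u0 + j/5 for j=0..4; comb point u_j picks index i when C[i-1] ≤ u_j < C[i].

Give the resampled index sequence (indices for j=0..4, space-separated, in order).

1 1 4 4 4

C = [0, 4/13, 4/13, 5/13, 1]
j=0: u_0=31/300 ∈ [0, 4/13) → index 1
j=1: u_1=91/300 ∈ [0, 4/13) → index 1
j=2: u_2=151/300 ∈ [5/13, 1) → index 4
j=3: u_3=211/300 ∈ [5/13, 1) → index 4
j=4: u_4=271/300 ∈ [5/13, 1) → index 4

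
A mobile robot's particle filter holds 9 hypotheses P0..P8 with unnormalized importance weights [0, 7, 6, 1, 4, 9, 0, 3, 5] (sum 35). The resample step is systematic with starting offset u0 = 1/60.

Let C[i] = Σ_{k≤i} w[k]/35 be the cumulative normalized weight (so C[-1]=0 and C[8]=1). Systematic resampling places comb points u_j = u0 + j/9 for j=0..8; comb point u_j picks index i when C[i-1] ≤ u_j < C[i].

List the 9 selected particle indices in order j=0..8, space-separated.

C = [0, 1/5, 13/35, 2/5, 18/35, 27/35, 27/35, 6/7, 1]
j=0: u_0=1/60 ∈ [0, 1/5) → index 1
j=1: u_1=23/180 ∈ [0, 1/5) → index 1
j=2: u_2=43/180 ∈ [1/5, 13/35) → index 2
j=3: u_3=7/20 ∈ [1/5, 13/35) → index 2
j=4: u_4=83/180 ∈ [2/5, 18/35) → index 4
j=5: u_5=103/180 ∈ [18/35, 27/35) → index 5
j=6: u_6=41/60 ∈ [18/35, 27/35) → index 5
j=7: u_7=143/180 ∈ [27/35, 6/7) → index 7
j=8: u_8=163/180 ∈ [6/7, 1) → index 8

1 1 2 2 4 5 5 7 8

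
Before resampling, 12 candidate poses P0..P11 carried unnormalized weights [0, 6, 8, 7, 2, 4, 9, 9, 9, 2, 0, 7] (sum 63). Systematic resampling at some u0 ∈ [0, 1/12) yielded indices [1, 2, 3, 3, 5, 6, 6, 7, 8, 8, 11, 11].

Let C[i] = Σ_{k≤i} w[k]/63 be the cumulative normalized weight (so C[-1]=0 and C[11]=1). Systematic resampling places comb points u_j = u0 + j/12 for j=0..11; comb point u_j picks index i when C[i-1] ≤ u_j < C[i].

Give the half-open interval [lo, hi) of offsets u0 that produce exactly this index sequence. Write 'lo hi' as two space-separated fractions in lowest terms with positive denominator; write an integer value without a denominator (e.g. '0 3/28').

1/18 1/14

C = [0, 2/21, 2/9, 1/3, 23/63, 3/7, 4/7, 5/7, 6/7, 8/9, 8/9, 1]
j=0 picked index 1: u0 ∈ [0, 2/21)
j=1 picked index 2: u0 ∈ [1/84, 5/36)
j=2 picked index 3: u0 ∈ [1/18, 1/6)
j=3 picked index 3: u0 ∈ [-1/36, 1/12)
j=4 picked index 5: u0 ∈ [2/63, 2/21)
j=5 picked index 6: u0 ∈ [1/84, 13/84)
j=6 picked index 6: u0 ∈ [-1/14, 1/14)
j=7 picked index 7: u0 ∈ [-1/84, 11/84)
j=8 picked index 8: u0 ∈ [1/21, 4/21)
j=9 picked index 8: u0 ∈ [-1/28, 3/28)
j=10 picked index 11: u0 ∈ [1/18, 1/6)
j=11 picked index 11: u0 ∈ [-1/36, 1/12)
intersection: [1/18, 1/14)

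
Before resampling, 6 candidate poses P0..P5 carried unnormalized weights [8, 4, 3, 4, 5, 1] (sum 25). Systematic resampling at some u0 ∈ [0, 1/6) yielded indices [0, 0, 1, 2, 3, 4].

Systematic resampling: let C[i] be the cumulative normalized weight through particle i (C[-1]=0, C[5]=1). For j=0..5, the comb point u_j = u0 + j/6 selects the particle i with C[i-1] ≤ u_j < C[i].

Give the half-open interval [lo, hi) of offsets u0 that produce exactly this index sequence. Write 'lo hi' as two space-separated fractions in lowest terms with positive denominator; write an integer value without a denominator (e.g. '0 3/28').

C = [8/25, 12/25, 3/5, 19/25, 24/25, 1]
j=0 picked index 0: u0 ∈ [0, 8/25)
j=1 picked index 0: u0 ∈ [-1/6, 23/150)
j=2 picked index 1: u0 ∈ [-1/75, 11/75)
j=3 picked index 2: u0 ∈ [-1/50, 1/10)
j=4 picked index 3: u0 ∈ [-1/15, 7/75)
j=5 picked index 4: u0 ∈ [-11/150, 19/150)
intersection: [0, 7/75)

0 7/75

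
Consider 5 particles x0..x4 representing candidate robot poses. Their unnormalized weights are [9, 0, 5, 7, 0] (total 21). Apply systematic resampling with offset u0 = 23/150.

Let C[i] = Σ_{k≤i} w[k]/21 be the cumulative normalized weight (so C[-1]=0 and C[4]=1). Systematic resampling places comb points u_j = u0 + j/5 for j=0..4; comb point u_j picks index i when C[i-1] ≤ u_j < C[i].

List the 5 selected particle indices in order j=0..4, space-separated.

0 0 2 3 3

C = [3/7, 3/7, 2/3, 1, 1]
j=0: u_0=23/150 ∈ [0, 3/7) → index 0
j=1: u_1=53/150 ∈ [0, 3/7) → index 0
j=2: u_2=83/150 ∈ [3/7, 2/3) → index 2
j=3: u_3=113/150 ∈ [2/3, 1) → index 3
j=4: u_4=143/150 ∈ [2/3, 1) → index 3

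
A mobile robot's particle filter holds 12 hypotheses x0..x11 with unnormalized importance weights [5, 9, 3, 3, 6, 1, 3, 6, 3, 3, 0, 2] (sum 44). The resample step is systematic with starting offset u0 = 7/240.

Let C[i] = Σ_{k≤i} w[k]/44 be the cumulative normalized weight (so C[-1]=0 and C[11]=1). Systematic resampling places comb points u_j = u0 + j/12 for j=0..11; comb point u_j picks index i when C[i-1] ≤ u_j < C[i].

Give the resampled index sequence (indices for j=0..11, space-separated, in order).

C = [5/44, 7/22, 17/44, 5/11, 13/22, 27/44, 15/22, 9/11, 39/44, 21/22, 21/22, 1]
j=0: u_0=7/240 ∈ [0, 5/44) → index 0
j=1: u_1=9/80 ∈ [0, 5/44) → index 0
j=2: u_2=47/240 ∈ [5/44, 7/22) → index 1
j=3: u_3=67/240 ∈ [5/44, 7/22) → index 1
j=4: u_4=29/80 ∈ [7/22, 17/44) → index 2
j=5: u_5=107/240 ∈ [17/44, 5/11) → index 3
j=6: u_6=127/240 ∈ [5/11, 13/22) → index 4
j=7: u_7=49/80 ∈ [13/22, 27/44) → index 5
j=8: u_8=167/240 ∈ [15/22, 9/11) → index 7
j=9: u_9=187/240 ∈ [15/22, 9/11) → index 7
j=10: u_10=69/80 ∈ [9/11, 39/44) → index 8
j=11: u_11=227/240 ∈ [39/44, 21/22) → index 9

0 0 1 1 2 3 4 5 7 7 8 9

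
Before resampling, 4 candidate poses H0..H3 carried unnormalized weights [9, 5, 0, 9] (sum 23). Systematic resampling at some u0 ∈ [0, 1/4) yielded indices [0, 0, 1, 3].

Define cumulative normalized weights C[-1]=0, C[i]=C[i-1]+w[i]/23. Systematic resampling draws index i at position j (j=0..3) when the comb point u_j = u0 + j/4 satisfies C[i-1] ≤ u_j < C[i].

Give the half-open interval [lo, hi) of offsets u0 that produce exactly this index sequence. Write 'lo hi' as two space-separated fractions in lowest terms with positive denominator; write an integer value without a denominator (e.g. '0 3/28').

C = [9/23, 14/23, 14/23, 1]
j=0 picked index 0: u0 ∈ [0, 9/23)
j=1 picked index 0: u0 ∈ [-1/4, 13/92)
j=2 picked index 1: u0 ∈ [-5/46, 5/46)
j=3 picked index 3: u0 ∈ [-13/92, 1/4)
intersection: [0, 5/46)

0 5/46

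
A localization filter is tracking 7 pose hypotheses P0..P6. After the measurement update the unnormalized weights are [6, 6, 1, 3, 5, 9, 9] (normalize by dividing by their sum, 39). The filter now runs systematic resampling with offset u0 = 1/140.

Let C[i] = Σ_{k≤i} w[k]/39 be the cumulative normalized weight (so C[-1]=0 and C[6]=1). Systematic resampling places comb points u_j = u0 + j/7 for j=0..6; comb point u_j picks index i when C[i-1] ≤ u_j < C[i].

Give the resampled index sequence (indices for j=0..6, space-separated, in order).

C = [2/13, 4/13, 1/3, 16/39, 7/13, 10/13, 1]
j=0: u_0=1/140 ∈ [0, 2/13) → index 0
j=1: u_1=3/20 ∈ [0, 2/13) → index 0
j=2: u_2=41/140 ∈ [2/13, 4/13) → index 1
j=3: u_3=61/140 ∈ [16/39, 7/13) → index 4
j=4: u_4=81/140 ∈ [7/13, 10/13) → index 5
j=5: u_5=101/140 ∈ [7/13, 10/13) → index 5
j=6: u_6=121/140 ∈ [10/13, 1) → index 6

0 0 1 4 5 5 6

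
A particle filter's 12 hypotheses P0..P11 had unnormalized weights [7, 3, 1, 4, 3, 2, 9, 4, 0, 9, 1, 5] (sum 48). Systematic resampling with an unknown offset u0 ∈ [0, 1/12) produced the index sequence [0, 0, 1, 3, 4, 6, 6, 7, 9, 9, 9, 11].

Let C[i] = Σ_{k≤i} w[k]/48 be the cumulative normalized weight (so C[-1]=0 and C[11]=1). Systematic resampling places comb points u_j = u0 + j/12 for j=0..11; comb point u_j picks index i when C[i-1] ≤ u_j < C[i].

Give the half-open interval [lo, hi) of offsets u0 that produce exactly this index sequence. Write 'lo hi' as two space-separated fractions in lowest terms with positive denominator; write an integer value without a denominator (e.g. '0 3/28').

C = [7/48, 5/24, 11/48, 5/16, 3/8, 5/12, 29/48, 11/16, 11/16, 7/8, 43/48, 1]
j=0 picked index 0: u0 ∈ [0, 7/48)
j=1 picked index 0: u0 ∈ [-1/12, 1/16)
j=2 picked index 1: u0 ∈ [-1/48, 1/24)
j=3 picked index 3: u0 ∈ [-1/48, 1/16)
j=4 picked index 4: u0 ∈ [-1/48, 1/24)
j=5 picked index 6: u0 ∈ [0, 3/16)
j=6 picked index 6: u0 ∈ [-1/12, 5/48)
j=7 picked index 7: u0 ∈ [1/48, 5/48)
j=8 picked index 9: u0 ∈ [1/48, 5/24)
j=9 picked index 9: u0 ∈ [-1/16, 1/8)
j=10 picked index 9: u0 ∈ [-7/48, 1/24)
j=11 picked index 11: u0 ∈ [-1/48, 1/12)
intersection: [1/48, 1/24)

1/48 1/24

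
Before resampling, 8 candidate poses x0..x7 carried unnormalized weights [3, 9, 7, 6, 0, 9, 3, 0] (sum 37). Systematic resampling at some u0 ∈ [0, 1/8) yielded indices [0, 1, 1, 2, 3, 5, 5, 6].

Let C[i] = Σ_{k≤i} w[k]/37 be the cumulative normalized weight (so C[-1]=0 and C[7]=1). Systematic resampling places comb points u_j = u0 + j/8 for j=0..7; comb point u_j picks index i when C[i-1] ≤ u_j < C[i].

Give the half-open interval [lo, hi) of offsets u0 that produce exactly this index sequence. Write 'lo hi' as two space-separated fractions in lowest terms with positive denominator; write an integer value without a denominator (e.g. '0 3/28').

C = [3/37, 12/37, 19/37, 25/37, 25/37, 34/37, 1, 1]
j=0 picked index 0: u0 ∈ [0, 3/37)
j=1 picked index 1: u0 ∈ [-13/296, 59/296)
j=2 picked index 1: u0 ∈ [-25/148, 11/148)
j=3 picked index 2: u0 ∈ [-15/296, 41/296)
j=4 picked index 3: u0 ∈ [1/74, 13/74)
j=5 picked index 5: u0 ∈ [15/296, 87/296)
j=6 picked index 5: u0 ∈ [-11/148, 25/148)
j=7 picked index 6: u0 ∈ [13/296, 1/8)
intersection: [15/296, 11/148)

15/296 11/148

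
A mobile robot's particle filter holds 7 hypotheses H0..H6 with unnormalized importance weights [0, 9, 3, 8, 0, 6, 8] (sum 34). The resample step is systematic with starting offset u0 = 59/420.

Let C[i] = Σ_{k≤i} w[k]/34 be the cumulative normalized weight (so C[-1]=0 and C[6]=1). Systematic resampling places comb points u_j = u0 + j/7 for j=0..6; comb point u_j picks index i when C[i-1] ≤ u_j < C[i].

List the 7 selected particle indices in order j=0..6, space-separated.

1 2 3 3 5 6 6

C = [0, 9/34, 6/17, 10/17, 10/17, 13/17, 1]
j=0: u_0=59/420 ∈ [0, 9/34) → index 1
j=1: u_1=17/60 ∈ [9/34, 6/17) → index 2
j=2: u_2=179/420 ∈ [6/17, 10/17) → index 3
j=3: u_3=239/420 ∈ [6/17, 10/17) → index 3
j=4: u_4=299/420 ∈ [10/17, 13/17) → index 5
j=5: u_5=359/420 ∈ [13/17, 1) → index 6
j=6: u_6=419/420 ∈ [13/17, 1) → index 6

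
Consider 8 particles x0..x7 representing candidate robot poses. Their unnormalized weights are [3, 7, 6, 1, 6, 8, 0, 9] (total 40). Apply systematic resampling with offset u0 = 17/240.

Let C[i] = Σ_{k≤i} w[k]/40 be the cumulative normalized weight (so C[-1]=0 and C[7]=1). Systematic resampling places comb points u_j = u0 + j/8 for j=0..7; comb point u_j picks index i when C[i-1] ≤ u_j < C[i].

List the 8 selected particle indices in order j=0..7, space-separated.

C = [3/40, 1/4, 2/5, 17/40, 23/40, 31/40, 31/40, 1]
j=0: u_0=17/240 ∈ [0, 3/40) → index 0
j=1: u_1=47/240 ∈ [3/40, 1/4) → index 1
j=2: u_2=77/240 ∈ [1/4, 2/5) → index 2
j=3: u_3=107/240 ∈ [17/40, 23/40) → index 4
j=4: u_4=137/240 ∈ [17/40, 23/40) → index 4
j=5: u_5=167/240 ∈ [23/40, 31/40) → index 5
j=6: u_6=197/240 ∈ [31/40, 1) → index 7
j=7: u_7=227/240 ∈ [31/40, 1) → index 7

0 1 2 4 4 5 7 7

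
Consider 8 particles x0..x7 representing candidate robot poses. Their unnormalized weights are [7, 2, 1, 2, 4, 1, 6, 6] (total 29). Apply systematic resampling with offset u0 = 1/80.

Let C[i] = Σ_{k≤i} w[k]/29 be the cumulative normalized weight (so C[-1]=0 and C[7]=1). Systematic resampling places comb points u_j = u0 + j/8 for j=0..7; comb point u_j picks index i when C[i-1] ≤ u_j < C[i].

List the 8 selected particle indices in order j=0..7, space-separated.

C = [7/29, 9/29, 10/29, 12/29, 16/29, 17/29, 23/29, 1]
j=0: u_0=1/80 ∈ [0, 7/29) → index 0
j=1: u_1=11/80 ∈ [0, 7/29) → index 0
j=2: u_2=21/80 ∈ [7/29, 9/29) → index 1
j=3: u_3=31/80 ∈ [10/29, 12/29) → index 3
j=4: u_4=41/80 ∈ [12/29, 16/29) → index 4
j=5: u_5=51/80 ∈ [17/29, 23/29) → index 6
j=6: u_6=61/80 ∈ [17/29, 23/29) → index 6
j=7: u_7=71/80 ∈ [23/29, 1) → index 7

0 0 1 3 4 6 6 7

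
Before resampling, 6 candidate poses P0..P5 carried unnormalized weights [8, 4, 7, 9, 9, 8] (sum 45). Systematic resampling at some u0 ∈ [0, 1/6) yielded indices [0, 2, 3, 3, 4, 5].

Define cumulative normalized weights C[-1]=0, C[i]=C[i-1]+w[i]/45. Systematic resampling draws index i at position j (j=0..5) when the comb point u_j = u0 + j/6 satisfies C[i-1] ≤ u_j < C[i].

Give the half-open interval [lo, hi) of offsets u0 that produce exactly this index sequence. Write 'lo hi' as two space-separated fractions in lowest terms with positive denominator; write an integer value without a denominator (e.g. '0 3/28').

C = [8/45, 4/15, 19/45, 28/45, 37/45, 1]
j=0 picked index 0: u0 ∈ [0, 8/45)
j=1 picked index 2: u0 ∈ [1/10, 23/90)
j=2 picked index 3: u0 ∈ [4/45, 13/45)
j=3 picked index 3: u0 ∈ [-7/90, 11/90)
j=4 picked index 4: u0 ∈ [-2/45, 7/45)
j=5 picked index 5: u0 ∈ [-1/90, 1/6)
intersection: [1/10, 11/90)

1/10 11/90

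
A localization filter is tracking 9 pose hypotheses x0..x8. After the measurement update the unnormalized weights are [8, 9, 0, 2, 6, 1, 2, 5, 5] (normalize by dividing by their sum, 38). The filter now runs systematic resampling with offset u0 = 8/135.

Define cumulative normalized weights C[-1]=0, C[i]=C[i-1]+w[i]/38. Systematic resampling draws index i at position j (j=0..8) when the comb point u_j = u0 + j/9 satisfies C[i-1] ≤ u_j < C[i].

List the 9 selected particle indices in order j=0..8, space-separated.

C = [4/19, 17/38, 17/38, 1/2, 25/38, 13/19, 14/19, 33/38, 1]
j=0: u_0=8/135 ∈ [0, 4/19) → index 0
j=1: u_1=23/135 ∈ [0, 4/19) → index 0
j=2: u_2=38/135 ∈ [4/19, 17/38) → index 1
j=3: u_3=53/135 ∈ [4/19, 17/38) → index 1
j=4: u_4=68/135 ∈ [1/2, 25/38) → index 4
j=5: u_5=83/135 ∈ [1/2, 25/38) → index 4
j=6: u_6=98/135 ∈ [13/19, 14/19) → index 6
j=7: u_7=113/135 ∈ [14/19, 33/38) → index 7
j=8: u_8=128/135 ∈ [33/38, 1) → index 8

0 0 1 1 4 4 6 7 8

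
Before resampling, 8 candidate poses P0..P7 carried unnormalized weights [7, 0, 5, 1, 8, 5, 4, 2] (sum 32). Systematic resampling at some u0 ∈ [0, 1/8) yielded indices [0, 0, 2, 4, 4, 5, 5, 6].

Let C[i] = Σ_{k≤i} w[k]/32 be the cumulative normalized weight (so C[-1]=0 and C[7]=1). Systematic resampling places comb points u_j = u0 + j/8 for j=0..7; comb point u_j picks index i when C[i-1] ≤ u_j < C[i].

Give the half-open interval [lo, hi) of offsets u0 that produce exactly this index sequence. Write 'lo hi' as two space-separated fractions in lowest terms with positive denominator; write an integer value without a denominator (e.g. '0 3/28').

1/32 1/16

C = [7/32, 7/32, 3/8, 13/32, 21/32, 13/16, 15/16, 1]
j=0 picked index 0: u0 ∈ [0, 7/32)
j=1 picked index 0: u0 ∈ [-1/8, 3/32)
j=2 picked index 2: u0 ∈ [-1/32, 1/8)
j=3 picked index 4: u0 ∈ [1/32, 9/32)
j=4 picked index 4: u0 ∈ [-3/32, 5/32)
j=5 picked index 5: u0 ∈ [1/32, 3/16)
j=6 picked index 5: u0 ∈ [-3/32, 1/16)
j=7 picked index 6: u0 ∈ [-1/16, 1/16)
intersection: [1/32, 1/16)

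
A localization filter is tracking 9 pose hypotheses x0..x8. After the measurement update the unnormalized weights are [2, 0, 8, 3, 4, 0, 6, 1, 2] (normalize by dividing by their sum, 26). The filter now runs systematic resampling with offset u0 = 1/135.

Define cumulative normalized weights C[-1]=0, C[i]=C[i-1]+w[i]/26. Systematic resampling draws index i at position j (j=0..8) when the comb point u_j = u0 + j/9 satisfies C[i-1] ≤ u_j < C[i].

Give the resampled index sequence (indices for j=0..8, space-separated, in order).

C = [1/13, 1/13, 5/13, 1/2, 17/26, 17/26, 23/26, 12/13, 1]
j=0: u_0=1/135 ∈ [0, 1/13) → index 0
j=1: u_1=16/135 ∈ [1/13, 5/13) → index 2
j=2: u_2=31/135 ∈ [1/13, 5/13) → index 2
j=3: u_3=46/135 ∈ [1/13, 5/13) → index 2
j=4: u_4=61/135 ∈ [5/13, 1/2) → index 3
j=5: u_5=76/135 ∈ [1/2, 17/26) → index 4
j=6: u_6=91/135 ∈ [17/26, 23/26) → index 6
j=7: u_7=106/135 ∈ [17/26, 23/26) → index 6
j=8: u_8=121/135 ∈ [23/26, 12/13) → index 7

0 2 2 2 3 4 6 6 7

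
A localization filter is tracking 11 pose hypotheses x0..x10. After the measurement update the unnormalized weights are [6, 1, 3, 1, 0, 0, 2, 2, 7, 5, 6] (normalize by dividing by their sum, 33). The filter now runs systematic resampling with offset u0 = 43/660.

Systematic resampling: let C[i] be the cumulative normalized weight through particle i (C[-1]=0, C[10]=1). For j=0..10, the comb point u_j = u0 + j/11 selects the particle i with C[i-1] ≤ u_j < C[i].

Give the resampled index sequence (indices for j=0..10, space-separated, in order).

0 0 2 6 7 8 8 9 9 10 10

C = [2/11, 7/33, 10/33, 1/3, 1/3, 1/3, 13/33, 5/11, 2/3, 9/11, 1]
j=0: u_0=43/660 ∈ [0, 2/11) → index 0
j=1: u_1=103/660 ∈ [0, 2/11) → index 0
j=2: u_2=163/660 ∈ [7/33, 10/33) → index 2
j=3: u_3=223/660 ∈ [1/3, 13/33) → index 6
j=4: u_4=283/660 ∈ [13/33, 5/11) → index 7
j=5: u_5=343/660 ∈ [5/11, 2/3) → index 8
j=6: u_6=403/660 ∈ [5/11, 2/3) → index 8
j=7: u_7=463/660 ∈ [2/3, 9/11) → index 9
j=8: u_8=523/660 ∈ [2/3, 9/11) → index 9
j=9: u_9=53/60 ∈ [9/11, 1) → index 10
j=10: u_10=643/660 ∈ [9/11, 1) → index 10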